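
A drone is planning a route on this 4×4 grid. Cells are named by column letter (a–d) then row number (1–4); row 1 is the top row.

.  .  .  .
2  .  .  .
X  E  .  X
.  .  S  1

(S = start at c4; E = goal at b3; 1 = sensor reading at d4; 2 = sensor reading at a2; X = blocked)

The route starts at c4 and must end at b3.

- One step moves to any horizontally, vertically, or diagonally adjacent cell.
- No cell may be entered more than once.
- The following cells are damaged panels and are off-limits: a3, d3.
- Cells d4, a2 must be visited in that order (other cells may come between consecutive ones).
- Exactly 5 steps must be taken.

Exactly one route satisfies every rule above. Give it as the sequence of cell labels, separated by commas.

c4, d4, c3, b2, a2, b3

The waypoints must appear in the order d4, a2, with no cell reused.
Route from c4: right 1 to d4, up-left 2 to b2, left 1 to a2, down-right 1 to b3 — 5 moves in all.
Check: order respected (1 at step 1, 2 at step 4); 5 moves as required.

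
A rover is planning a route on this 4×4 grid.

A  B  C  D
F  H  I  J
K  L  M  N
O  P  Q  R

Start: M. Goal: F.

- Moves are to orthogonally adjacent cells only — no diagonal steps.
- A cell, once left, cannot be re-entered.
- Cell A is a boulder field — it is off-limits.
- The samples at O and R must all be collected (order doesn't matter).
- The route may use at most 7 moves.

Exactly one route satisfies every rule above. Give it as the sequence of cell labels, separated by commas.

M, N, R, Q, P, O, K, F

The budget equals the shortest possible length, so every move has to be on a shortest route through the required cells.
Route from M: right 1 to N, down 1 to R, left 3 to O, up 2 to F — 7 moves in all.
Check: all required cells visited; 7 ≤ 7 moves.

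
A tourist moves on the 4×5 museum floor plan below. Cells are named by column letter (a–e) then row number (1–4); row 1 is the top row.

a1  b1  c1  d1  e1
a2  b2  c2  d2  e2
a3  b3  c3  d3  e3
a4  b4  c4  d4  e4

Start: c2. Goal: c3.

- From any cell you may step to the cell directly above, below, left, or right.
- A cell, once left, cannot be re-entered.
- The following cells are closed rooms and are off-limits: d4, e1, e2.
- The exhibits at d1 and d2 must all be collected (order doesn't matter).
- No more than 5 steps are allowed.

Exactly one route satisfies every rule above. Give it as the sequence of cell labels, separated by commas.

c2, c1, d1, d2, d3, c3

The budget equals the shortest possible length, so every move has to be on a shortest route through the required cells.
Route from c2: up 1 to c1, right 1 to d1, down 2 to d3, left 1 to c3 — 5 moves in all.
Check: all required cells visited; 5 ≤ 5 moves.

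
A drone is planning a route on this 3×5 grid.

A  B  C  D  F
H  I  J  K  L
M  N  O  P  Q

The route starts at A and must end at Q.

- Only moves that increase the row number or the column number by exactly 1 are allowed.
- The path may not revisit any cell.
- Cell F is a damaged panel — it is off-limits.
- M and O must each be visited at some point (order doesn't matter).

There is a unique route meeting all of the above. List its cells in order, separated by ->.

Moves only go right or down, so the column and row indices never decrease.
Route from A: down 2 to M, right 4 to Q — 6 moves in all.
Check: all required cells visited.

A -> H -> M -> N -> O -> P -> Q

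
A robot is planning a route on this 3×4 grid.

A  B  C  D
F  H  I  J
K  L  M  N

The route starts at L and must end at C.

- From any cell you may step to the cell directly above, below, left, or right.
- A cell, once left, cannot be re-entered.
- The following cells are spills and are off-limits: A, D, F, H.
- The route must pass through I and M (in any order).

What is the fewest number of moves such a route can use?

Any route passes through I and M in some order between L and C. Summing Manhattan distances along each leg and taking the cheapest ordering (L → M → I → C) gives a lower bound of 1 + 1 + 1 = 3 moves.
A route of 3 moves achieves this: L → M → I → C.
Since 3 matches the lower bound, it is optimal.

3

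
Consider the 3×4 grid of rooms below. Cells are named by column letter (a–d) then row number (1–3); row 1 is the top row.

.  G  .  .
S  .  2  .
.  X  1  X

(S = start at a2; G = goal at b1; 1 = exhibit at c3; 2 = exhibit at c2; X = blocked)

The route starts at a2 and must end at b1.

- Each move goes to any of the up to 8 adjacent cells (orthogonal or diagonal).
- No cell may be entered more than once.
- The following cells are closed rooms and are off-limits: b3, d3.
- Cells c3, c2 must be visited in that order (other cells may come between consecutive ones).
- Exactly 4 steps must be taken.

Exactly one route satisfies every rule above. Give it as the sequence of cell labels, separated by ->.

The waypoints must appear in the order c3, c2, with no cell reused.
Route from a2: right to b2, down-right to c3, up to c2, up-left to b1 — 4 moves in all.
Check: order respected (1 at step 2, 2 at step 3); 4 moves as required.

a2 -> b2 -> c3 -> c2 -> b1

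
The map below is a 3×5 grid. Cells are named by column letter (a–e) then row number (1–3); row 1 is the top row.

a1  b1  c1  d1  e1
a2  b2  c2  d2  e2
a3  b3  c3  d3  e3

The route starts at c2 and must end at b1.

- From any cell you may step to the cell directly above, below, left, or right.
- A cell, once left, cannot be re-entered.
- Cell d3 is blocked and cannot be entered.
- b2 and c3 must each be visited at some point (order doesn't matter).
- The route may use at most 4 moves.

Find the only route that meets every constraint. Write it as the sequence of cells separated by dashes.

c2 - c3 - b3 - b2 - b1

The 4-move cap with required stops at b2, c3 leaves no slack for detours.
Route from c2: down to c3, left to b3, 2× up (reaching b1) — 4 moves in all.
Check: all required cells visited; 4 ≤ 4 moves.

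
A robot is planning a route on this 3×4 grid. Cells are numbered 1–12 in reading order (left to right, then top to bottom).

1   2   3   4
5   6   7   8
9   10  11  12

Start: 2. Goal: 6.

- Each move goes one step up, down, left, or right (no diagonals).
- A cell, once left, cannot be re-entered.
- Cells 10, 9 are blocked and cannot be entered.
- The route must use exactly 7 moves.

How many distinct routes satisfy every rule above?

1

Need simple routes of exactly 7 moves from 2 to 6 (Manhattan distance 1, so 3 moves are spent on a detour and 3 undoing it).
Enumerating: 2 3 4 8 12 11 7 6.
That gives 1 route.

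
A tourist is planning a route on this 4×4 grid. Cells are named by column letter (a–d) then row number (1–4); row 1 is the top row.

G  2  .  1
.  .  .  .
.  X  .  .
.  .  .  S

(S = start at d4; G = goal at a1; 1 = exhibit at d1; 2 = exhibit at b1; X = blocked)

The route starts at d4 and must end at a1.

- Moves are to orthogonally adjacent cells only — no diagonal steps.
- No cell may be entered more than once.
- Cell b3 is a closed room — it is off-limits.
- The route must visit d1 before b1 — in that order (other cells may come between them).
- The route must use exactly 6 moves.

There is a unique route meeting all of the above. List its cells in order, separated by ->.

The waypoints must appear in the order d1, b1, with no cell reused.
Route from d4: up 3 to d1, left 3 to a1 — 6 moves in all.
Check: order respected (1 at step 3, 2 at step 5); 6 moves as required.

d4 -> d3 -> d2 -> d1 -> c1 -> b1 -> a1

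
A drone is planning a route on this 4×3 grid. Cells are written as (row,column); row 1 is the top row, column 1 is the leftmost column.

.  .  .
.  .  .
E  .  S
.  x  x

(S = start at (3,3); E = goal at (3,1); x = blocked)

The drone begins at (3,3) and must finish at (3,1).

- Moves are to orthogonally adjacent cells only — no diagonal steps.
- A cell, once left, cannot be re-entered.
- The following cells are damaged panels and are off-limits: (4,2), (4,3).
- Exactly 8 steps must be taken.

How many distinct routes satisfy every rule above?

Need simple routes of exactly 8 moves from (3,3) to (3,1) (Manhattan distance 2, so 3 moves are spent on a detour and 3 undoing it).
Enumerating: (3,3) (2,3) (1,3) (1,2) (1,1) (2,1) (2,2) (3,2) (3,1) | (3,3) (3,2) (2,2) (2,3) (1,3) (1,2) (1,1) (2,1) (3,1).
That gives 2 routes.

2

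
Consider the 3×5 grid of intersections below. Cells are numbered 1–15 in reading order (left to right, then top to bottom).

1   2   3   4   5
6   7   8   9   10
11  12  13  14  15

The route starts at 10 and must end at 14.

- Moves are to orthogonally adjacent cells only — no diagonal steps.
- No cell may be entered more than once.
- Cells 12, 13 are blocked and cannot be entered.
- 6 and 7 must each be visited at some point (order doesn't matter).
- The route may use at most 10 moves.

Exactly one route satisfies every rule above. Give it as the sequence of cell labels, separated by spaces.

The budget equals the shortest possible length, so every move has to be on a shortest route through the required cells.
Route from 10: up to 5, 4× left (reaching 1), down to 6, 3× right (reaching 9), down to 14 — 10 moves in all.
Check: all required cells visited; 10 ≤ 10 moves.

10 5 4 3 2 1 6 7 8 9 14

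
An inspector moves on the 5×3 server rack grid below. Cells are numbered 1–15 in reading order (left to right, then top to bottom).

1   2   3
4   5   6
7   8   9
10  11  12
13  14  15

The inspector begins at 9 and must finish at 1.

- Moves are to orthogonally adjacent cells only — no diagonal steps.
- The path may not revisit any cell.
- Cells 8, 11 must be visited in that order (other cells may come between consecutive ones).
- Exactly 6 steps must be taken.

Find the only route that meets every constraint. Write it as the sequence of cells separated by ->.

9 -> 8 -> 11 -> 10 -> 7 -> 4 -> 1

The waypoints must appear in the order 8, 11, with no cell reused.
Route from 9: left 1 to 8, down 1 to 11, left 1 to 10, up 3 to 1 — 6 moves in all.
Check: order respected (8 at step 1, 11 at step 2); 6 moves as required.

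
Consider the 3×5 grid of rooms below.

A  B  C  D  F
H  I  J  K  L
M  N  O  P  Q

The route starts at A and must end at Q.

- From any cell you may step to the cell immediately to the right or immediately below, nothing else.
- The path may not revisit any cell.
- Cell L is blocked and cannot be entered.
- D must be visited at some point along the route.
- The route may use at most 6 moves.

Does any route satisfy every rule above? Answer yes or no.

One route that works: A → B → C → D → K → P → Q.

yes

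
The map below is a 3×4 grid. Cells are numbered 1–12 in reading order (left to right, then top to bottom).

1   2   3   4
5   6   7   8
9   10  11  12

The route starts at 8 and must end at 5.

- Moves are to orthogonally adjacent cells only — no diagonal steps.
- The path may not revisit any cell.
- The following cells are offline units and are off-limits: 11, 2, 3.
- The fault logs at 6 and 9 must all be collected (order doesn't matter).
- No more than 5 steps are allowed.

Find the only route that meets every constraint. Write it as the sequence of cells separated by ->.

Any route must reach 6 and 9 and still end at 5 within 5 moves, so the order of the required stops is forced.
Route from 8: 2× left (reaching 6), down to 10, left to 9, up to 5 — 5 moves in all.
Check: all required cells visited; 5 ≤ 5 moves.

8 -> 7 -> 6 -> 10 -> 9 -> 5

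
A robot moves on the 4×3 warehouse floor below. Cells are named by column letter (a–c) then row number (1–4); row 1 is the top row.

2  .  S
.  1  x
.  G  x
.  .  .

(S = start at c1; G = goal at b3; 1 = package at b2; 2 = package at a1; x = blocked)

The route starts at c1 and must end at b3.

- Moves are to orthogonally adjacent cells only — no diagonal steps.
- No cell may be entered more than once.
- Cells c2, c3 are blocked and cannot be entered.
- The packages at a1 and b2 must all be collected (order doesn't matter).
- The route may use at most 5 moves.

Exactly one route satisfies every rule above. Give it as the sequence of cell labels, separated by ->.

The 5-move cap with required stops at a1, b2 leaves no slack for detours.
Route from c1: 2× left (reaching a1), down to a2, right to b2, down to b3 — 5 moves in all.
Check: all required cells visited; 5 ≤ 5 moves.

c1 -> b1 -> a1 -> a2 -> b2 -> b3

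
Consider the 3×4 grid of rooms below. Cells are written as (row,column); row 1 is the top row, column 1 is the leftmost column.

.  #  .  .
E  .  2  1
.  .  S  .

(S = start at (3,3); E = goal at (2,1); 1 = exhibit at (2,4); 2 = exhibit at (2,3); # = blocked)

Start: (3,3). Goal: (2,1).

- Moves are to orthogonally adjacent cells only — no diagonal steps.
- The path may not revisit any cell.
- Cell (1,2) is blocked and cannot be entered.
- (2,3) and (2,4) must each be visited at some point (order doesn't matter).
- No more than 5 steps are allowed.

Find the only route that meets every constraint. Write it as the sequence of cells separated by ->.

(3,3) -> (3,4) -> (2,4) -> (2,3) -> (2,2) -> (2,1)

The 5-move cap with required stops at (2,3), (2,4) leaves no slack for detours.
Route from (3,3): right to (3,4), up to (2,4), 3× left (reaching (2,1)) — 5 moves in all.
Check: all required cells visited; 5 ≤ 5 moves.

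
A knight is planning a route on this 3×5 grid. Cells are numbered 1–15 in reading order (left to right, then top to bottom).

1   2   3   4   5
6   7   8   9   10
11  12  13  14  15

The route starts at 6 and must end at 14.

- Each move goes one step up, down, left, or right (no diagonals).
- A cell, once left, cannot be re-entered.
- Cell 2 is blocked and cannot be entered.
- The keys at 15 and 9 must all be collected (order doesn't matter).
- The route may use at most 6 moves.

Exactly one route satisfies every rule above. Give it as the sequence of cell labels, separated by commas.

6, 7, 8, 9, 10, 15, 14

Any route must reach 15 and 9 and still end at 14 within 6 moves, so the order of the required stops is forced.
Route from 6: right 4 to 10, down 1 to 15, left 1 to 14 — 6 moves in all.
Check: all required cells visited; 6 ≤ 6 moves.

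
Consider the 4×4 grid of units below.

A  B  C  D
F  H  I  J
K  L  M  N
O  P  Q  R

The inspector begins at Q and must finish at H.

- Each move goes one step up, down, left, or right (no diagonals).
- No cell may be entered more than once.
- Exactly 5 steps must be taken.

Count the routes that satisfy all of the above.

10

Need simple routes of exactly 5 moves from Q to H (Manhattan distance 3, so 1 moves are spent on a detour and 1 undoing it).
Branch systematically from the start, pruning whenever the remaining move budget drops below the Manhattan distance to H or differs from it in parity. Grouping the completions by first move — via M: 3; via P: 4; via R: 3 — and summing: 3 + 4 + 3 = 10.
That gives 10 routes.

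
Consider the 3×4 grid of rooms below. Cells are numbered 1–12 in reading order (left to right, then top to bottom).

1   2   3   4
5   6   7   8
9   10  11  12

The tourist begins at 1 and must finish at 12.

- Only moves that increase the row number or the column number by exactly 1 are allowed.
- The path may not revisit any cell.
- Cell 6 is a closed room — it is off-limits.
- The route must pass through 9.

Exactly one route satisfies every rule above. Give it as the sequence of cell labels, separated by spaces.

Moves only go right or down, so the column and row indices never decrease.
Route from 1: 2× down (reaching 9), 3× right (reaching 12) — 5 moves in all.
Check: all required cells visited.

1 5 9 10 11 12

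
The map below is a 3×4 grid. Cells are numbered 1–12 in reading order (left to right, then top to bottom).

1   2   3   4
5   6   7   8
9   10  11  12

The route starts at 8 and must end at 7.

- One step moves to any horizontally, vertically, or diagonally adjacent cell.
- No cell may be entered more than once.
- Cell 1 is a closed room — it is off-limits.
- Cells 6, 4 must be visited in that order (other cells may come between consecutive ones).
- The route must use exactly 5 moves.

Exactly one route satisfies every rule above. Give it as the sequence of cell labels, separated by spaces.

The waypoints must appear in the order 6, 4, with no cell reused.
Route from 8: down-left to 11, up-left to 6, up-right to 3, right to 4, down-left to 7 — 5 moves in all.
Check: order respected (6 at step 2, 4 at step 4); 5 moves as required.

8 11 6 3 4 7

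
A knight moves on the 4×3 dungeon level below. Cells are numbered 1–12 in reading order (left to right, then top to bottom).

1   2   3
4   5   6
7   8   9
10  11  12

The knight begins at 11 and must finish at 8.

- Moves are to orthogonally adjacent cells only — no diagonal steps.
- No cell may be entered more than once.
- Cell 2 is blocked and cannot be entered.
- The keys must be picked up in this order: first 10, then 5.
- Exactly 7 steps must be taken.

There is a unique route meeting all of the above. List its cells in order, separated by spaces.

11 10 7 4 5 6 9 8

The waypoints must appear in the order 10, 5, with no cell reused.
Route from 11: left 1 to 10, up 2 to 4, right 2 to 6, down 1 to 9, left 1 to 8 — 7 moves in all.
Check: order respected (10 at step 1, 5 at step 4); 7 moves as required.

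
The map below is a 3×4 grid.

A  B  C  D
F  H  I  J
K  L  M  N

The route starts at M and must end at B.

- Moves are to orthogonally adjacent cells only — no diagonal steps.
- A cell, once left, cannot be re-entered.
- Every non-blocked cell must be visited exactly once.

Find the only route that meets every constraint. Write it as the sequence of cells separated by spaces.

M N J D C I H L K F A B

Need to visit all 12 open cells exactly once, starting at M and ending at B.
Cell D has only two open neighbours (J and C), so the path must pass straight through it: one of those is the cell it's entered from and the other is where it exits.
Route from M: right to N, 2× up (reaching D), left to C, down to I, left to H, down to L, left to K, 2× up (reaching A), right to B — 11 moves in all.
Check: all 12 open cells covered.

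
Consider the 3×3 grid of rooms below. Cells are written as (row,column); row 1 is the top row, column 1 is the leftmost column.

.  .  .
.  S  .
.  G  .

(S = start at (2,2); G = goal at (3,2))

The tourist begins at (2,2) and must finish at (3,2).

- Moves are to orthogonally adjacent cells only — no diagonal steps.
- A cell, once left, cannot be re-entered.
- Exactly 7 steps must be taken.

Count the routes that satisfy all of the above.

2

Need simple routes of exactly 7 moves from (2,2) to (3,2) (Manhattan distance 1, so 3 moves are spent on a detour and 3 undoing it).
Enumerating: (2,2) (2,1) (1,1) (1,2) (1,3) (2,3) (3,3) (3,2) | (2,2) (2,3) (1,3) (1,2) (1,1) (2,1) (3,1) (3,2).
That gives 2 routes.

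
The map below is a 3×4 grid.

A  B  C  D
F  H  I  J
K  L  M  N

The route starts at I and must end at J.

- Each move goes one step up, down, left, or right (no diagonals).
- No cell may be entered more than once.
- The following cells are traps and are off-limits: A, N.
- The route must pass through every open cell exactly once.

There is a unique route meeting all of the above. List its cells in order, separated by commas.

Need to visit all 10 open cells exactly once, starting at I and ending at J.
Cell K has only two open neighbours (F and L), so the path must pass straight through it: one of those is the cell it's entered from and the other is where it exits.
Route from I: down to M, 2× left (reaching K), up to F, right to H, up to B, 2× right (reaching D), down to J — 9 moves in all.
Check: all 10 open cells covered.

I, M, L, K, F, H, B, C, D, J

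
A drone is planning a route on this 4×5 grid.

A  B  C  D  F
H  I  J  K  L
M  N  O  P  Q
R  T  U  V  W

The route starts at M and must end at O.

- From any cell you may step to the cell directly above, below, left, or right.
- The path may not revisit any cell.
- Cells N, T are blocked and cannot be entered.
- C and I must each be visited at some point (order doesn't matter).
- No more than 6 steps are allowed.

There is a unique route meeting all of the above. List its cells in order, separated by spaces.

M H I B C J O

The 6-move cap with required stops at C, I leaves no slack for detours.
Route from M: up 1 to H, right 1 to I, up 1 to B, right 1 to C, down 2 to O — 6 moves in all.
Check: all required cells visited; 6 ≤ 6 moves.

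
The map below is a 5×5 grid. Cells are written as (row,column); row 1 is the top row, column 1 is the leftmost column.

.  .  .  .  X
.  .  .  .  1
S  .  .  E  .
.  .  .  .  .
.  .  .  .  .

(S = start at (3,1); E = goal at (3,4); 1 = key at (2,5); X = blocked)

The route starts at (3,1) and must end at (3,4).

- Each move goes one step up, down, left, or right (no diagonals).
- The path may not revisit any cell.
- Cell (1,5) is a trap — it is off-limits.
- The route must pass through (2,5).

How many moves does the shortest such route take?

Any route passes through (2,5) somewhere between (3,1) and (3,4). Summing Manhattan distances along the two legs ((3,1) → (2,5) → (3,4)) gives a lower bound of 5 + 2 = 7 moves.
A route of 7 moves achieves this: (3,1) → (2,1) → (2,2) → (2,3) → (2,4) → (2,5) → (3,5) → (3,4).
Since 7 matches the lower bound, it is optimal.

7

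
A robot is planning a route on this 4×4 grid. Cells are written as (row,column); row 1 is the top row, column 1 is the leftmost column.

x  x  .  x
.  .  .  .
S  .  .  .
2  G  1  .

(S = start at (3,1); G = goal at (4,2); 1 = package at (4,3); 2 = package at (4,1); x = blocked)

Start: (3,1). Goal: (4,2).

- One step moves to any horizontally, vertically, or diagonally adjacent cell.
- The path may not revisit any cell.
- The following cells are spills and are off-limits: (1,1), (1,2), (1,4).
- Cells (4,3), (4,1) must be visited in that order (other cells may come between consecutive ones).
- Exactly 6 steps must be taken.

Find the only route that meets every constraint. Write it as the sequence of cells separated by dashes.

(3,1) - (2,2) - (3,3) - (4,3) - (3,2) - (4,1) - (4,2)

The waypoints must appear in the order (4,3), (4,1), with no cell reused.
Route from (3,1): up-right 1 to (2,2), down-right 1 to (3,3), down 1 to (4,3), up-left 1 to (3,2), down-left 1 to (4,1), right 1 to (4,2) — 6 moves in all.
Check: order respected (1 at step 3, 2 at step 5); 6 moves as required.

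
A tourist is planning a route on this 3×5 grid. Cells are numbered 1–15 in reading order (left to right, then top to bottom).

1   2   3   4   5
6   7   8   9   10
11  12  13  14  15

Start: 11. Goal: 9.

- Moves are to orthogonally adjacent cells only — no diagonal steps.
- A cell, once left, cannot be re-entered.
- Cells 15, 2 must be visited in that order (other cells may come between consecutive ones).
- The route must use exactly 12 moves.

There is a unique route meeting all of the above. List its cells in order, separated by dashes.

11 - 12 - 13 - 14 - 15 - 10 - 5 - 4 - 3 - 2 - 7 - 8 - 9

The waypoints must appear in the order 15, 2, with no cell reused.
Route from 11: 4× right (reaching 15), 2× up (reaching 5), 3× left (reaching 2), down to 7, 2× right (reaching 9) — 12 moves in all.
Check: order respected (15 at step 4, 2 at step 9); 12 moves as required.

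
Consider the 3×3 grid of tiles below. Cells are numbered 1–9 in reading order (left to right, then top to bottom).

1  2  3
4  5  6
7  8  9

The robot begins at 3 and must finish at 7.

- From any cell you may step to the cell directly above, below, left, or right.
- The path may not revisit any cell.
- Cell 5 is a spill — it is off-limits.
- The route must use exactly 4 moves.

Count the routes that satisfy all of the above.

2

Need simple routes of exactly 4 moves from 3 to 7 (Manhattan distance 4, so 0 moves are spent on a detour and 0 undoing it).
Enumerating: 3 6 9 8 7 | 3 2 1 4 7.
That gives 2 routes.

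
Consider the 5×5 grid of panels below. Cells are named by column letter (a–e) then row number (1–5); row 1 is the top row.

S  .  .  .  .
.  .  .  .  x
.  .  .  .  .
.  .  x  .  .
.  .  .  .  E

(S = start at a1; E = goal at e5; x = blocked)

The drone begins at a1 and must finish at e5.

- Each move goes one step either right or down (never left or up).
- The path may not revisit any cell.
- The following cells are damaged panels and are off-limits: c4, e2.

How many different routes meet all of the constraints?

35

A right/down-only route from a1 to e5 makes exactly 4 down-moves and 4 right-moves in some order.
With no other constraints that would be C(8,4) = 70 routes.
Subtract routes through each blocked cell (inclusion–exclusion for overlaps): − through e2: 5 − through c4: 30 → 35.
That gives 35 routes.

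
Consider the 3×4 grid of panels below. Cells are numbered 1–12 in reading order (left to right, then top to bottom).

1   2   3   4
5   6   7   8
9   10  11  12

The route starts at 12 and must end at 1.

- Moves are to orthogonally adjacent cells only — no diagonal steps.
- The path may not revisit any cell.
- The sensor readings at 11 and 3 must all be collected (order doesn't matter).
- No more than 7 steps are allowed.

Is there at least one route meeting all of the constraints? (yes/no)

yes

One route that works: 12 → 11 → 7 → 3 → 2 → 1.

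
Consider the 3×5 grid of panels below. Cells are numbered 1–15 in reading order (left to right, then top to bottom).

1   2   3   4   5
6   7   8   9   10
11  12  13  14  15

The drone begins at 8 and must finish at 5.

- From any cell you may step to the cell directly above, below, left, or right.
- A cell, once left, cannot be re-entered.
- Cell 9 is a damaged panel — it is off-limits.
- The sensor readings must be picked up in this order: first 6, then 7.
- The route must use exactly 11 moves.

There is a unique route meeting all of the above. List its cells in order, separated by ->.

8 -> 3 -> 2 -> 1 -> 6 -> 7 -> 12 -> 13 -> 14 -> 15 -> 10 -> 5

The waypoints must appear in the order 6, 7, with no cell reused.
Route from 8: up to 3, 2× left (reaching 1), down to 6, right to 7, down to 12, 3× right (reaching 15), 2× up (reaching 5) — 11 moves in all.
Check: order respected (6 at step 4, 7 at step 5); 11 moves as required.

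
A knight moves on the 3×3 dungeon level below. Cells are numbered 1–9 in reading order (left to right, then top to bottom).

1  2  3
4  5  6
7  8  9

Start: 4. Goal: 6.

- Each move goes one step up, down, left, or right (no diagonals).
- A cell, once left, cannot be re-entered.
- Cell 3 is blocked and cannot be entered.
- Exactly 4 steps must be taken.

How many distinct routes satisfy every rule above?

Need simple routes of exactly 4 moves from 4 to 6 (Manhattan distance 2, so 1 moves are spent on a detour and 1 undoing it).
Enumerating: 4 1 2 5 6 | 4 7 8 5 6 | 4 7 8 9 6 | 4 5 8 9 6.
That gives 4 routes.

4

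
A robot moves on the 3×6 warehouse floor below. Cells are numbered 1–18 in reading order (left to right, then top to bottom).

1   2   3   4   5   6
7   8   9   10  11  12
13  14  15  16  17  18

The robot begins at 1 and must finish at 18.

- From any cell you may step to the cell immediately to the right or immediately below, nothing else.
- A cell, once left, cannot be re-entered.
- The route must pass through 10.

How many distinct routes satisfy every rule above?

A right/down-only route from 1 to 18 makes exactly 2 down-moves and 5 right-moves in some order.
With no other constraints that would be C(7,2) = 21 routes.
Split at 10 and multiply the segment counts: 1→10: 4; 10→18: 3; product = 12.
That gives 12 routes.

12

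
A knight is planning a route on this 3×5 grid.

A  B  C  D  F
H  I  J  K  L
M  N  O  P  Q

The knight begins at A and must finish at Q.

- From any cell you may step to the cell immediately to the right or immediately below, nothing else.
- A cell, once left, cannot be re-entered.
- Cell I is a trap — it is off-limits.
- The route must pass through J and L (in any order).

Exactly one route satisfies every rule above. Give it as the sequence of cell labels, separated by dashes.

Moves only go right or down, so the column and row indices never decrease.
Route from A: 2× right (reaching C), down to J, 2× right (reaching L), down to Q — 6 moves in all.
Check: all required cells visited.

A - B - C - J - K - L - Q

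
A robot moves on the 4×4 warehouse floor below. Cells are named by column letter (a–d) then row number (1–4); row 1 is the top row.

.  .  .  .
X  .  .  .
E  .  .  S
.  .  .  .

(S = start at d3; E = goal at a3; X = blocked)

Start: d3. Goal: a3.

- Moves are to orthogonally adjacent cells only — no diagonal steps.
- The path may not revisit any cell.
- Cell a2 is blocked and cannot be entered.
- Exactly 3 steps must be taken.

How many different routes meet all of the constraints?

1

Need simple routes of exactly 3 moves from d3 to a3 (Manhattan distance 3, so 0 moves are spent on a detour and 0 undoing it).
Enumerating: d3 c3 b3 a3.
That gives 1 route.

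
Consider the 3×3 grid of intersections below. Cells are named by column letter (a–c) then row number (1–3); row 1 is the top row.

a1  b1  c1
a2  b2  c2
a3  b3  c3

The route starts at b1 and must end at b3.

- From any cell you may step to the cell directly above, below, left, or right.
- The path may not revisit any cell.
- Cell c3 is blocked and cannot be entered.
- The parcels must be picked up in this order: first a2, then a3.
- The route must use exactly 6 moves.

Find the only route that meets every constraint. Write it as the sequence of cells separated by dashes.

b1 - c1 - c2 - b2 - a2 - a3 - b3

The waypoints must appear in the order a2, a3, with no cell reused.
Route from b1: right to c1, down to c2, 2× left (reaching a2), down to a3, right to b3 — 6 moves in all.
Check: order respected (a2 at step 4, a3 at step 5); 6 moves as required.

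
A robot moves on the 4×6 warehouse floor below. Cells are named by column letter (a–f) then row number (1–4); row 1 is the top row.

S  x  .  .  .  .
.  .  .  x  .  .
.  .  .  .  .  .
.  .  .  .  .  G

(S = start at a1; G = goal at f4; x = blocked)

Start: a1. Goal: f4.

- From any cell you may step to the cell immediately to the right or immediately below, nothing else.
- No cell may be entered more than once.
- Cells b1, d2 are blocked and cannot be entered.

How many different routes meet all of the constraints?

A right/down-only route from a1 to f4 makes exactly 3 down-moves and 5 right-moves in some order.
With no other constraints that would be C(8,3) = 56 routes.
Subtract routes through each blocked cell (inclusion–exclusion for overlaps): − through b1: 35 − through d2: 24 + through b1&d2: 18 → 15.
That gives 15 routes.

15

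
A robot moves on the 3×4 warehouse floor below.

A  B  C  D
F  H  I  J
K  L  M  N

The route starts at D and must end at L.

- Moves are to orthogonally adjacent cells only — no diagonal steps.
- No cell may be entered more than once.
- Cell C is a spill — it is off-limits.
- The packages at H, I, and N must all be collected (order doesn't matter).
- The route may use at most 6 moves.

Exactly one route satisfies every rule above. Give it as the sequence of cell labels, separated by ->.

The budget equals the shortest possible length, so every move has to be on a shortest route through the required cells.
Route from D: 2× down (reaching N), left to M, up to I, left to H, down to L — 6 moves in all.
Check: all required cells visited; 6 ≤ 6 moves.

D -> J -> N -> M -> I -> H -> L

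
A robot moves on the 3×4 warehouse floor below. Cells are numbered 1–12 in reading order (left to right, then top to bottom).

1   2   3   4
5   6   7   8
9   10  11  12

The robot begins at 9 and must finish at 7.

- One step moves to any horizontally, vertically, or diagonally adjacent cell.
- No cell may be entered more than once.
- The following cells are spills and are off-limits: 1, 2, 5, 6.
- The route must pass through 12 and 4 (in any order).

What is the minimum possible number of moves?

Any route passes through 12 and 4 in some order between 9 and 7. Summing Chebyshev distances along each leg and taking the cheapest ordering (9 → 12 → 4 → 7) gives a lower bound of 3 + 2 + 1 = 6 moves.
A route of 6 moves achieves this: 9 → 10 → 11 → 12 → 8 → 4 → 7.
Since 6 matches the lower bound, it is optimal.

6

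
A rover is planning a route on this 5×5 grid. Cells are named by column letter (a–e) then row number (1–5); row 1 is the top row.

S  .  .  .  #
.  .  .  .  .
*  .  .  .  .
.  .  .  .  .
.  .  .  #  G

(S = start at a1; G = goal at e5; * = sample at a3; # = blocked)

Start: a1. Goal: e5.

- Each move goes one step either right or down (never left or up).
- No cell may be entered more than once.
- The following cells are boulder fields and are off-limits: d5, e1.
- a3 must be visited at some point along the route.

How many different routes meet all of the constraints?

A right/down-only route from a1 to e5 makes exactly 4 down-moves and 4 right-moves in some order.
With no other constraints that would be C(8,4) = 70 routes.
Split at a3 and multiply the segment counts (each segment already excludes blocked cells): a1→a3: 1; a3→e5: 5; product = 5.
That gives 5 routes.

5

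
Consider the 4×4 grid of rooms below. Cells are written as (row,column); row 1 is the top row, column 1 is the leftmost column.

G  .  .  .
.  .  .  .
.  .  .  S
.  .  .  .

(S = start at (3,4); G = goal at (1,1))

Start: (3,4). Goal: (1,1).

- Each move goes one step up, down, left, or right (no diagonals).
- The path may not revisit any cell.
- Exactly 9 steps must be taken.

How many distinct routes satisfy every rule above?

38

Need simple routes of exactly 9 moves from (3,4) to (1,1) (Manhattan distance 5, so 2 moves are spent on a detour and 2 undoing it).
Branch systematically from the start, pruning whenever the remaining move budget drops below the Manhattan distance to (1,1) or differs from it in parity. Grouping the completions by first move — via (2,4): 13; via (4,4): 14; via (3,3): 11 — and summing: 13 + 14 + 11 = 38.
That gives 38 routes.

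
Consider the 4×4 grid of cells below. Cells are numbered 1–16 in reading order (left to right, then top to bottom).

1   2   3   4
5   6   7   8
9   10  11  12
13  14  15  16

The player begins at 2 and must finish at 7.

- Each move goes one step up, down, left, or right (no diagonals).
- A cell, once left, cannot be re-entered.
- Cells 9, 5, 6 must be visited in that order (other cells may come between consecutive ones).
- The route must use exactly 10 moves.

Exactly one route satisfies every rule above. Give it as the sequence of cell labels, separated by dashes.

2 - 3 - 4 - 8 - 12 - 11 - 10 - 9 - 5 - 6 - 7

The waypoints must appear in the order 9, 5, 6, with no cell reused.
Route from 2: right 2 to 4, down 2 to 12, left 3 to 9, up 1 to 5, right 2 to 7 — 10 moves in all.
Check: order respected (9 at step 7, 5 at step 8, 6 at step 9); 10 moves as required.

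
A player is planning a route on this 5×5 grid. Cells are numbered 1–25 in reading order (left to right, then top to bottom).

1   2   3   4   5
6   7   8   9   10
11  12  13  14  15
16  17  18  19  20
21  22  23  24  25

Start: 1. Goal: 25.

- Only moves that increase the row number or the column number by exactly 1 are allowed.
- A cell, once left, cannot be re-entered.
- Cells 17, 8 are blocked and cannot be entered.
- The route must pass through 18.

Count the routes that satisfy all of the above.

9

A right/down-only route from 1 to 25 makes exactly 4 down-moves and 4 right-moves in some order.
With no other constraints that would be C(8,4) = 70 routes.
Split at 18 and multiply the segment counts (each segment already excludes blocked cells): 1→18: 3; 18→25: 3; product = 9.
That gives 9 routes.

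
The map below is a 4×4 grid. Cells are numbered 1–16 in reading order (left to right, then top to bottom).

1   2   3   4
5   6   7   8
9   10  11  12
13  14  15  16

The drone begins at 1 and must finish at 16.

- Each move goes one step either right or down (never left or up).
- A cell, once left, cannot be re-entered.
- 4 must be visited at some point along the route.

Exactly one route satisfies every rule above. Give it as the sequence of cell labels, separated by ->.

1 -> 2 -> 3 -> 4 -> 8 -> 12 -> 16

Moves only go right or down, so the column and row indices never decrease.
Route from 1: right 3 to 4, down 3 to 16 — 6 moves in all.
Check: all required cells visited.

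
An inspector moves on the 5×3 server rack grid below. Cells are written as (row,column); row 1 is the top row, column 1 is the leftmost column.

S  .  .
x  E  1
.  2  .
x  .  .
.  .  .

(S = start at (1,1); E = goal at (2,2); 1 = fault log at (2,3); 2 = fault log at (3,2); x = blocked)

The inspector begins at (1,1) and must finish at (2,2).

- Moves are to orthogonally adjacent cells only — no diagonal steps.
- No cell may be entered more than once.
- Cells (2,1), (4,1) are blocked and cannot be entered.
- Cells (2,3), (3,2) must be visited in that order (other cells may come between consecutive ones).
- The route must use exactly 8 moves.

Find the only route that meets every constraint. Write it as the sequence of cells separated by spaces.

(1,1) (1,2) (1,3) (2,3) (3,3) (4,3) (4,2) (3,2) (2,2)

The waypoints must appear in the order (2,3), (3,2), with no cell reused.
Route from (1,1): 2× right (reaching (1,3)), 3× down (reaching (4,3)), left to (4,2), 2× up (reaching (2,2)) — 8 moves in all.
Check: order respected (1 at step 3, 2 at step 7); 8 moves as required.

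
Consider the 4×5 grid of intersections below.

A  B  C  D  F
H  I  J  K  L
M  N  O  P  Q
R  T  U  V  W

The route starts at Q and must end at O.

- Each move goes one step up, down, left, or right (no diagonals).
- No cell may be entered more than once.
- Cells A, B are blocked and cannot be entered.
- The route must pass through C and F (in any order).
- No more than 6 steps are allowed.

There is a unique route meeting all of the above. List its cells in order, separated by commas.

The budget equals the shortest possible length, so every move has to be on a shortest route through the required cells.
Route from Q: up 2 to F, left 2 to C, down 2 to O — 6 moves in all.
Check: all required cells visited; 6 ≤ 6 moves.

Q, L, F, D, C, J, O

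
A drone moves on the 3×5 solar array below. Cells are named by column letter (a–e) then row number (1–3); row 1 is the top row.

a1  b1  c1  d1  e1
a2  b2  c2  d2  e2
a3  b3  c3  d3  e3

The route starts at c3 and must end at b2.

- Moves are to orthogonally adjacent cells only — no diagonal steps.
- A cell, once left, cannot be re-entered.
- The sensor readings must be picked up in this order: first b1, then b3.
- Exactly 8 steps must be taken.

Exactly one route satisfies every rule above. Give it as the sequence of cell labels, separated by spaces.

c3 c2 c1 b1 a1 a2 a3 b3 b2

The waypoints must appear in the order b1, b3, with no cell reused.
Route from c3: up 2 to c1, left 2 to a1, down 2 to a3, right 1 to b3, up 1 to b2 — 8 moves in all.
Check: order respected (b1 at step 3, b3 at step 7); 8 moves as required.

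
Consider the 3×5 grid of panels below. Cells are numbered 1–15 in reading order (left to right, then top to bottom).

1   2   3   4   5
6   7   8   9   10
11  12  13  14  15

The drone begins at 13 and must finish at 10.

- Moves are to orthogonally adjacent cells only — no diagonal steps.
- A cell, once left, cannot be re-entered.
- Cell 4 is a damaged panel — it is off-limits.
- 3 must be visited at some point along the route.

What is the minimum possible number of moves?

7

Any route passes through 3 somewhere between 13 and 10. Summing Manhattan distances along the two legs (13 → 3 → 10) gives a lower bound of 2 + 3 = 5 moves.
The shortest route satisfying every rule uses 7 moves: 13 → 12 → 7 → 2 → 3 → 8 → 9 → 10.
The bound of 5 isn't tight here; checking systematically, no route of length 5 through 6 satisfies every constraint, so 7 is the minimum.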